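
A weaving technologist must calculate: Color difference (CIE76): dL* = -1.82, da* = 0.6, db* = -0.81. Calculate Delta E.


Formula: Delta E = sqrt(dL*^2 + da*^2 + db*^2)
Step 1: dL*^2 = (-1.82)^2 = 3.3124
Step 2: da*^2 = 0.6^2 = 0.36
Step 3: db*^2 = (-0.81)^2 = 0.6561
Step 4: Sum = 3.3124 + 0.36 + 0.6561 = 4.3285
Step 5: Delta E = sqrt(4.3285) = 2.08

2.08 Delta E


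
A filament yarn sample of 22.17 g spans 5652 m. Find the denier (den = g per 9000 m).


Formula: den = (mass_g / length_m) * 9000
Substituting: den = (22.17 / 5652) * 9000
Intermediate: 22.17 / 5652 = 0.00392251 g/m
den = 0.00392251 * 9000 = 35.3 denier

35.3 denier


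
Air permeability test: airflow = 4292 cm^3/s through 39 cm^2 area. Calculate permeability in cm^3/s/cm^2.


Formula: Air Permeability = Airflow / Test Area
AP = 4292 cm^3/s / 39 cm^2
AP = 110.1 cm^3/s/cm^2

110.1 cm^3/s/cm^2


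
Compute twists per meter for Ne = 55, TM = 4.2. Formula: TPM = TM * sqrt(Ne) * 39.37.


Formula: TPM = TM * sqrt(Ne) * 39.37
Step 1: sqrt(Ne) = sqrt(55) = 7.4162
Step 2: TM * sqrt(Ne) = 4.2 * 7.4162 = 31.148
Step 3: TPM = 31.148 * 39.37 = 1226 twists/m

1226 twists/m


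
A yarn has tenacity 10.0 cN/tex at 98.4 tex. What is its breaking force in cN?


Formula: Breaking force = Tenacity * Linear density
F = 10.0 cN/tex * 98.4 tex
F = 984.00 cN

984.00 cN


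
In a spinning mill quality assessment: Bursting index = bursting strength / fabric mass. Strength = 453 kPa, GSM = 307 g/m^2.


Formula: Bursting Index = Bursting Strength / Fabric GSM
BI = 453 kPa / 307 g/m^2
BI = 1.476 kPa/(g/m^2)

1.476 kPa/(g/m^2)


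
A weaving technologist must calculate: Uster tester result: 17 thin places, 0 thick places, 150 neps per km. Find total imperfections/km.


Formula: Total = thin places + thick places + neps
Total = 17 + 0 + 150
Total = 167 imperfections/km

167 imperfections/km


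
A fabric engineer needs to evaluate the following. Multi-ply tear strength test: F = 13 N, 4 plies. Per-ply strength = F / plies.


Formula: Per-ply strength = Total force / Number of plies
Per-ply = 13 N / 4
Per-ply = 3.25 N

3.25 N


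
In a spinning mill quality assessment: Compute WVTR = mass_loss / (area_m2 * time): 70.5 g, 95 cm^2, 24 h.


Formula: WVTR = mass_loss / (area * time)
Step 1: Convert area: 95 cm^2 = 0.0095 m^2
Step 2: WVTR = 70.5 g / (0.0095 m^2 * 24 h)
Step 3: WVTR = 70.5 / 0.228 = 309.2 g/m^2/h

309.2 g/m^2/h


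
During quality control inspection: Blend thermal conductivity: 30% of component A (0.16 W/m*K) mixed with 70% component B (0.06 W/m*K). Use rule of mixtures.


Formula: Blend property = (fraction_A * property_A) + (fraction_B * property_B)
Step 1: Contribution A = 30/100 * 0.16 W/m*K = 0.048 W/m*K
Step 2: Contribution B = 70/100 * 0.06 W/m*K = 0.042 W/m*K
Step 3: Blend thermal conductivity = 0.048 + 0.042 = 0.09 W/m*K

0.09 W/m*K


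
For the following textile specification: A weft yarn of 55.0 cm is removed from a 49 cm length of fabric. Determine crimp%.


Formula: Crimp% = ((L_yarn - L_fabric) / L_fabric) * 100
Step 1: Extension = 55.0 - 49 = 6.0 cm
Step 2: Crimp% = (6.0 / 49) * 100
Step 3: Crimp% = 0.122449 * 100 = 12.2449% ≈ 12.2%

12.2%


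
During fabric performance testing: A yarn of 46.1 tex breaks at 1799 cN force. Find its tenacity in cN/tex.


Formula: Tenacity = Breaking force / Linear density
Tenacity = 1799 cN / 46.1 tex
Tenacity = 39.02 cN/tex

39.02 cN/tex


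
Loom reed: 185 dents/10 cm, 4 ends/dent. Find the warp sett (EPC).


Formula: EPC = (dents per 10 cm * ends per dent) / 10
Step 1: Total ends per 10 cm = 185 * 4 = 740
Step 2: EPC = 740 / 10 = 74.0 ends/cm

74.0 ends/cm


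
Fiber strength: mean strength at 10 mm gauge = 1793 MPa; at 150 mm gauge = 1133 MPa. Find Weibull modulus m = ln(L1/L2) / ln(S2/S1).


Formula: m = ln(L1/L2) / ln(S2/S1)
Step 1: ln(L1/L2) = ln(10/150) = -2.70805
Step 2: S2/S1 = 1133/1793 = 0.6319
Step 3: ln(S2/S1) = ln(0.6319) = -0.45902
Step 4: m = -2.70805 / -0.45902 = 5.90

5.90 (Weibull m)


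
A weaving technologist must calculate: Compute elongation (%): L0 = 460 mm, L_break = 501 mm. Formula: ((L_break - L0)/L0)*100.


Formula: Elongation (%) = ((L_break - L0) / L0) * 100
Step 1: Extension = 501 - 460 = 41 mm
Step 2: Elongation = (41 / 460) * 100
Step 3: Elongation = 0.08913 * 100 = 8.913% ≈ 8.9%

8.9%


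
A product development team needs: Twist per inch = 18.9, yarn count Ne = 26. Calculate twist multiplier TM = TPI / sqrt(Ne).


Formula: TM = TPI / sqrt(Ne)
Step 1: sqrt(Ne) = sqrt(26) = 5.099
Step 2: TM = 18.9 / 5.099 = 3.71

3.71 TM


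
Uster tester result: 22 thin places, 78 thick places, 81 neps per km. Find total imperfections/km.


Formula: Total = thin places + thick places + neps
Total = 22 + 78 + 81
Total = 181 imperfections/km

181 imperfections/km


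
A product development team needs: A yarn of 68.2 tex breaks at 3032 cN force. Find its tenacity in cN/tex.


Formula: Tenacity = Breaking force / Linear density
Tenacity = 3032 cN / 68.2 tex
Tenacity = 44.46 cN/tex

44.46 cN/tex


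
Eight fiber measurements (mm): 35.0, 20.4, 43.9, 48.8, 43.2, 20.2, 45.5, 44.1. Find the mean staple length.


Formula: Mean = sum of lengths / count
Sum = 35.0 + 20.4 + 43.9 + 48.8 + 43.2 + 20.2 + 45.5 + 44.1
Sum = 301.1 mm
Mean = 301.1 / 8 = 37.64 mm

37.64 mm


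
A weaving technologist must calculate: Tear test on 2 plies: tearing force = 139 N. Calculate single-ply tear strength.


Formula: Per-ply strength = Total force / Number of plies
Per-ply = 139 N / 2
Per-ply = 69.5 N

69.5 N


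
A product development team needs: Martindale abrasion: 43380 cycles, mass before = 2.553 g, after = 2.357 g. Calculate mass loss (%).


Formula: Mass loss% = ((m_before - m_after) / m_before) * 100
Step 1: Mass loss = 2.553 - 2.357 = 0.196 g
Step 2: Ratio = 0.196 / 2.553 = 0.0767724
Step 3: Mass loss% = 0.0767724 * 100 = 7.67724% ≈ 7.68%

7.68%


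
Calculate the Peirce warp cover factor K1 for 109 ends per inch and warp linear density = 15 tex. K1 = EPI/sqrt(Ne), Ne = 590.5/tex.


Formula: K1 = EPI / sqrt(Ne), with Ne = 590.5 / tex_warp
Step 1: Ne = 590.5 / 15 = 39.367
Step 2: sqrt(Ne) = sqrt(39.367) = 6.2743
Step 3: K1 = 109 / 6.2743 = 17.4

17.4


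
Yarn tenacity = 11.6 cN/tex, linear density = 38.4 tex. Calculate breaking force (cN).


Formula: Breaking force = Tenacity * Linear density
F = 11.6 cN/tex * 38.4 tex
F = 445.44 cN

445.44 cN


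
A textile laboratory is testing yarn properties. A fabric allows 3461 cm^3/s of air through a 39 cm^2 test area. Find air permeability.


Formula: Air Permeability = Airflow / Test Area
AP = 3461 cm^3/s / 39 cm^2
AP = 88.7 cm^3/s/cm^2

88.7 cm^3/s/cm^2


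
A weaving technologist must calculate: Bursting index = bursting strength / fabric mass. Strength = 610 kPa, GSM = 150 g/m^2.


Formula: Bursting Index = Bursting Strength / Fabric GSM
BI = 610 kPa / 150 g/m^2
BI = 4.067 kPa/(g/m^2)

4.067 kPa/(g/m^2)


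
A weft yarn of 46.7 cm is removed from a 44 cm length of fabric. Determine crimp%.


Formula: Crimp% = ((L_yarn - L_fabric) / L_fabric) * 100
Step 1: Extension = 46.7 - 44 = 2.7 cm
Step 2: Crimp% = (2.7 / 44) * 100
Step 3: Crimp% = 0.061364 * 100 = 6.1364% ≈ 6.1%

6.1%


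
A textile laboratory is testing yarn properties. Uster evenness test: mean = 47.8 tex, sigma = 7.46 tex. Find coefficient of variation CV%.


Formula: CV% = (standard deviation / mean) * 100
Step 1: Ratio = 7.46 / 47.8 = 0.156067
Step 2: CV% = 0.156067 * 100 = 15.6067% ≈ 15.6%

15.6%


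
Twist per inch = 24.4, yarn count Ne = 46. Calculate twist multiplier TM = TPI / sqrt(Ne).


Formula: TM = TPI / sqrt(Ne)
Step 1: sqrt(Ne) = sqrt(46) = 6.7823
Step 2: TM = 24.4 / 6.7823 = 3.60

3.60 TM


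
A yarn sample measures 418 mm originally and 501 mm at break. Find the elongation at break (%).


Formula: Elongation (%) = ((L_break - L0) / L0) * 100
Step 1: Extension = 501 - 418 = 83 mm
Step 2: Elongation = (83 / 418) * 100
Step 3: Elongation = 0.198565 * 100 = 19.8565% ≈ 19.9%

19.9%


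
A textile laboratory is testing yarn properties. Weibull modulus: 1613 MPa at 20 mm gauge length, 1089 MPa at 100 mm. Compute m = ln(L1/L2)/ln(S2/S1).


Formula: m = ln(L1/L2) / ln(S2/S1)
Step 1: ln(L1/L2) = ln(20/100) = -1.60944
Step 2: S2/S1 = 1089/1613 = 0.67514
Step 3: ln(S2/S1) = ln(0.67514) = -0.39284
Step 4: m = -1.60944 / -0.39284 = 4.10

4.10 (Weibull m)


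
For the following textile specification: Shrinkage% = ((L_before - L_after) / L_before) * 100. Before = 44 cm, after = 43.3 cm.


Formula: Shrinkage% = ((L_before - L_after) / L_before) * 100
Step 1: Shrinkage = 44 - 43.3 = 0.7 cm
Step 2: Shrinkage% = (0.7 / 44) * 100
Step 3: Shrinkage% = 0.015909 * 100 = 1.5909% ≈ 1.6%

1.6%


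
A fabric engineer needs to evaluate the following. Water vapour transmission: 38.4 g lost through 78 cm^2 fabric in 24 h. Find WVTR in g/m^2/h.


Formula: WVTR = mass_loss / (area * time)
Step 1: Convert area: 78 cm^2 = 0.0078 m^2
Step 2: WVTR = 38.4 g / (0.0078 m^2 * 24 h)
Step 3: WVTR = 38.4 / 0.1872 = 205.1 g/m^2/h

205.1 g/m^2/h


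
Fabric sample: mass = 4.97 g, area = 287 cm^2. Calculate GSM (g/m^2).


Formula: GSM = mass_g / area_m2
Step 1: Convert area: 287 cm^2 = 287 / 10000 = 0.0287 m^2
Step 2: GSM = 4.97 g / 0.0287 m^2 = 173.2 g/m^2

173.2 g/m^2


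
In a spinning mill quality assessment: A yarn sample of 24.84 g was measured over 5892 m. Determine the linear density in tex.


Formula: Tex = (mass_g / length_m) * 1000
Substituting: Tex = (24.84 / 5892) * 1000
Intermediate: 24.84 / 5892 = 0.00421589 g/m
Tex = 0.00421589 * 1000 = 4.22 tex

4.22 tex


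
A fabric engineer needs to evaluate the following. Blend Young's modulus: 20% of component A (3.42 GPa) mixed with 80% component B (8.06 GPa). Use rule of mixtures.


Formula: Blend property = (fraction_A * property_A) + (fraction_B * property_B)
Step 1: Contribution A = 20/100 * 3.42 GPa = 0.684 GPa
Step 2: Contribution B = 80/100 * 8.06 GPa = 6.448 GPa
Step 3: Blend Young's modulus = 0.684 + 6.448 = 7.132 GPa

7.132 GPa


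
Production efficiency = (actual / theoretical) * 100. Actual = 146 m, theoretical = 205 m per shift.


Formula: Efficiency% = (Actual output / Theoretical output) * 100
Efficiency% = (146 / 205) * 100
Efficiency% = 0.712195 * 100 = 71.2195% ≈ 71.2%

71.2%


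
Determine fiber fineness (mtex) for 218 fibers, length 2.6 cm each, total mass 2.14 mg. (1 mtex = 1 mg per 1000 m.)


Formula: fineness (mtex) = mass (mg) / total length (km) = (mass_mg / total_length_m) * 1000
Step 1: Convert fiber length: 2.6 cm = 0.026 m
Step 2: Total fiber length = 218 * 0.026 = 5.668 m
Step 3: Linear density = 2.14 mg / 5.668 m = 0.3776 mg/m
Step 4: fineness = 0.3776 * 1000 = 377.6 mtex

377.6 mtex


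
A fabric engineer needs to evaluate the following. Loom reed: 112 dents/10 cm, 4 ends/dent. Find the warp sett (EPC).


Formula: EPC = (dents per 10 cm * ends per dent) / 10
Step 1: Total ends per 10 cm = 112 * 4 = 448
Step 2: EPC = 448 / 10 = 44.8 ends/cm

44.8 ends/cm


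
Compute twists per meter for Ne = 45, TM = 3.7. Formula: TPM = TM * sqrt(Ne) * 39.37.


Formula: TPM = TM * sqrt(Ne) * 39.37
Step 1: sqrt(Ne) = sqrt(45) = 6.7082
Step 2: TM * sqrt(Ne) = 3.7 * 6.7082 = 24.8203
Step 3: TPM = 24.8203 * 39.37 = 977 twists/m

977 twists/m


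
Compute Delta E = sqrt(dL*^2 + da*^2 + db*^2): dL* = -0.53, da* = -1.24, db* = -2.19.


Formula: Delta E = sqrt(dL*^2 + da*^2 + db*^2)
Step 1: dL*^2 = (-0.53)^2 = 0.2809
Step 2: da*^2 = (-1.24)^2 = 1.5376
Step 3: db*^2 = (-2.19)^2 = 4.7961
Step 4: Sum = 0.2809 + 1.5376 + 4.7961 = 6.6146
Step 5: Delta E = sqrt(6.6146) = 2.57

2.57 Delta E


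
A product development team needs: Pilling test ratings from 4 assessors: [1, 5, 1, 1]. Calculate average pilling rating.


Formula: Mean = sum / count
Sum = 1 + 5 + 1 + 1 = 8
Mean = 8 / 4 = 2.0

2.0


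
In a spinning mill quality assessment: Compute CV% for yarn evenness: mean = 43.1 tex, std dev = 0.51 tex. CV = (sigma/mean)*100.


Formula: CV% = (standard deviation / mean) * 100
Step 1: Ratio = 0.51 / 43.1 = 0.011833
Step 2: CV% = 0.011833 * 100 = 1.1833% ≈ 1.2%

1.2%


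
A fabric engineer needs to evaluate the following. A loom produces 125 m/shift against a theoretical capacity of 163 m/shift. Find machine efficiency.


Formula: Efficiency% = (Actual output / Theoretical output) * 100
Efficiency% = (125 / 163) * 100
Efficiency% = 0.766871 * 100 = 76.6871% ≈ 76.7%

76.7%


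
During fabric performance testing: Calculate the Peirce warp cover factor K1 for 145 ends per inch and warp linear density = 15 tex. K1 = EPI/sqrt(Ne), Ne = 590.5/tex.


Formula: K1 = EPI / sqrt(Ne), with Ne = 590.5 / tex_warp
Step 1: Ne = 590.5 / 15 = 39.367
Step 2: sqrt(Ne) = sqrt(39.367) = 6.2743
Step 3: K1 = 145 / 6.2743 = 23.1

23.1


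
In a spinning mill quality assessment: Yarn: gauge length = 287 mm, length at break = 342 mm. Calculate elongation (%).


Formula: Elongation (%) = ((L_break - L0) / L0) * 100
Step 1: Extension = 342 - 287 = 55 mm
Step 2: Elongation = (55 / 287) * 100
Step 3: Elongation = 0.191638 * 100 = 19.1638% ≈ 19.2%

19.2%


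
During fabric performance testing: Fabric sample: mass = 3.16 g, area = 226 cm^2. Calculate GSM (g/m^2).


Formula: GSM = mass_g / area_m2
Step 1: Convert area: 226 cm^2 = 226 / 10000 = 0.0226 m^2
Step 2: GSM = 3.16 g / 0.0226 m^2 = 139.8 g/m^2

139.8 g/m^2


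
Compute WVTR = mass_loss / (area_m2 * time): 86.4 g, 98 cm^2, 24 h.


Formula: WVTR = mass_loss / (area * time)
Step 1: Convert area: 98 cm^2 = 0.0098 m^2
Step 2: WVTR = 86.4 g / (0.0098 m^2 * 24 h)
Step 3: WVTR = 86.4 / 0.2352 = 367.3 g/m^2/h

367.3 g/m^2/h


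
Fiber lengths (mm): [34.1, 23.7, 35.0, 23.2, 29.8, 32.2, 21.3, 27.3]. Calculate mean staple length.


Formula: Mean = sum of lengths / count
Sum = 34.1 + 23.7 + 35.0 + 23.2 + 29.8 + 32.2 + 21.3 + 27.3
Sum = 226.6 mm
Mean = 226.6 / 8 = 28.33 mm

28.33 mm


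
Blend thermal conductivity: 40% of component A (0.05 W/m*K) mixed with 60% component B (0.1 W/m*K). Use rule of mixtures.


Formula: Blend property = (fraction_A * property_A) + (fraction_B * property_B)
Step 1: Contribution A = 40/100 * 0.05 W/m*K = 0.02 W/m*K
Step 2: Contribution B = 60/100 * 0.1 W/m*K = 0.06 W/m*K
Step 3: Blend thermal conductivity = 0.02 + 0.06 = 0.08 W/m*K

0.08 W/m*K


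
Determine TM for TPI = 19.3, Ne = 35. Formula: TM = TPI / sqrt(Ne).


Formula: TM = TPI / sqrt(Ne)
Step 1: sqrt(Ne) = sqrt(35) = 5.9161
Step 2: TM = 19.3 / 5.9161 = 3.26

3.26 TM


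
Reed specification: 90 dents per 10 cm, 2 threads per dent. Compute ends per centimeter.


Formula: EPC = (dents per 10 cm * ends per dent) / 10
Step 1: Total ends per 10 cm = 90 * 2 = 180
Step 2: EPC = 180 / 10 = 18.0 ends/cm

18.0 ends/cm


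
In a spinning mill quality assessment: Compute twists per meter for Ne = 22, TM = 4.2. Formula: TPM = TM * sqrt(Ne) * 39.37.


Formula: TPM = TM * sqrt(Ne) * 39.37
Step 1: sqrt(Ne) = sqrt(22) = 4.6904
Step 2: TM * sqrt(Ne) = 4.2 * 4.6904 = 19.6997
Step 3: TPM = 19.6997 * 39.37 = 776 twists/m

776 twists/m


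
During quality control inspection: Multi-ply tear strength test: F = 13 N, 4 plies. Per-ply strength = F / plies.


Formula: Per-ply strength = Total force / Number of plies
Per-ply = 13 N / 4
Per-ply = 3.25 N

3.25 N


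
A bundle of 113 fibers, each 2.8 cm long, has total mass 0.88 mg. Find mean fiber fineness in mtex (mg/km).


Formula: fineness (mtex) = mass (mg) / total length (km) = (mass_mg / total_length_m) * 1000
Step 1: Convert fiber length: 2.8 cm = 0.028 m
Step 2: Total fiber length = 113 * 0.028 = 3.164 m
Step 3: Linear density = 0.88 mg / 3.164 m = 0.2781 mg/m
Step 4: fineness = 0.2781 * 1000 = 278.1 mtex

278.1 mtex


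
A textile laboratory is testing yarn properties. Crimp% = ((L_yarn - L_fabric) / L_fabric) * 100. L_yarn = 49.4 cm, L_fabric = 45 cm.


Formula: Crimp% = ((L_yarn - L_fabric) / L_fabric) * 100
Step 1: Extension = 49.4 - 45 = 4.4 cm
Step 2: Crimp% = (4.4 / 45) * 100
Step 3: Crimp% = 0.097778 * 100 = 9.7778% ≈ 9.8%

9.8%


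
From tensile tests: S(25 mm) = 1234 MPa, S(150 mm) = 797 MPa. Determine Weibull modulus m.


Formula: m = ln(L1/L2) / ln(S2/S1)
Step 1: ln(L1/L2) = ln(25/150) = -1.79176
Step 2: S2/S1 = 797/1234 = 0.64587
Step 3: ln(S2/S1) = ln(0.64587) = -0.43716
Step 4: m = -1.79176 / -0.43716 = 4.10

4.10 (Weibull m)


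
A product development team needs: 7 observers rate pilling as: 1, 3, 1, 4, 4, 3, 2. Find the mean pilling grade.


Formula: Mean = sum / count
Sum = 1 + 3 + 1 + 4 + 4 + 3 + 2 = 18
Mean = 18 / 7 = 2.6

2.6


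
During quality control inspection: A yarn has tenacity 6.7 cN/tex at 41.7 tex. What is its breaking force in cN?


Formula: Breaking force = Tenacity * Linear density
F = 6.7 cN/tex * 41.7 tex
F = 279.39 cN

279.39 cN


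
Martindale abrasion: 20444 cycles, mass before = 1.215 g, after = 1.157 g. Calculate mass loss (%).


Formula: Mass loss% = ((m_before - m_after) / m_before) * 100
Step 1: Mass loss = 1.215 - 1.157 = 0.058 g
Step 2: Ratio = 0.058 / 1.215 = 0.0477366
Step 3: Mass loss% = 0.0477366 * 100 = 4.77366% ≈ 4.77%

4.77%


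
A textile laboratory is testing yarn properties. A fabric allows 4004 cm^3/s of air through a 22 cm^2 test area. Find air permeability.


Formula: Air Permeability = Airflow / Test Area
AP = 4004 cm^3/s / 22 cm^2
AP = 182.0 cm^3/s/cm^2

182.0 cm^3/s/cm^2


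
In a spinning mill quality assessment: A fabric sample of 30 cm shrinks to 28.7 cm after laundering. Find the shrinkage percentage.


Formula: Shrinkage% = ((L_before - L_after) / L_before) * 100
Step 1: Shrinkage = 30 - 28.7 = 1.3 cm
Step 2: Shrinkage% = (1.3 / 30) * 100
Step 3: Shrinkage% = 0.043333 * 100 = 4.3333% ≈ 4.3%

4.3%


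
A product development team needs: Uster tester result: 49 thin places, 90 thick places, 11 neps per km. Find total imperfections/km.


Formula: Total = thin places + thick places + neps
Total = 49 + 90 + 11
Total = 150 imperfections/km

150 imperfections/km


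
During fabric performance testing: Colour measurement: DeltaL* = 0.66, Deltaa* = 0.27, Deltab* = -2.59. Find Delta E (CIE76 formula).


Formula: Delta E = sqrt(dL*^2 + da*^2 + db*^2)
Step 1: dL*^2 = 0.66^2 = 0.4356
Step 2: da*^2 = 0.27^2 = 0.0729
Step 3: db*^2 = (-2.59)^2 = 6.7081
Step 4: Sum = 0.4356 + 0.0729 + 6.7081 = 7.2166
Step 5: Delta E = sqrt(7.2166) = 2.69

2.69 Delta E


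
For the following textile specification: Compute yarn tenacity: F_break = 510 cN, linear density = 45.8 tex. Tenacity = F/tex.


Formula: Tenacity = Breaking force / Linear density
Tenacity = 510 cN / 45.8 tex
Tenacity = 11.14 cN/tex

11.14 cN/tex


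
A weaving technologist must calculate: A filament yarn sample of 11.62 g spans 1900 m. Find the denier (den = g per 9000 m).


Formula: den = (mass_g / length_m) * 9000
Substituting: den = (11.62 / 1900) * 9000
Intermediate: 11.62 / 1900 = 0.00611579 g/m
den = 0.00611579 * 9000 = 55.0 denier

55.0 denier


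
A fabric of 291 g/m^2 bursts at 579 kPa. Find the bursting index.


Formula: Bursting Index = Bursting Strength / Fabric GSM
BI = 579 kPa / 291 g/m^2
BI = 1.990 kPa/(g/m^2)

1.990 kPa/(g/m^2)


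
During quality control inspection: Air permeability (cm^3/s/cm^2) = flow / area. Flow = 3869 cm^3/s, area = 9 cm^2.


Formula: Air Permeability = Airflow / Test Area
AP = 3869 cm^3/s / 9 cm^2
AP = 429.9 cm^3/s/cm^2

429.9 cm^3/s/cm^2


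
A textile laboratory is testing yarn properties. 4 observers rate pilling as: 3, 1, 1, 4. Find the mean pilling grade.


Formula: Mean = sum / count
Sum = 3 + 1 + 1 + 4 = 9
Mean = 9 / 4 = 2.3

2.3


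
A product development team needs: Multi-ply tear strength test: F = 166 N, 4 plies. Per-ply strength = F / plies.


Formula: Per-ply strength = Total force / Number of plies
Per-ply = 166 N / 4
Per-ply = 41.5 N

41.5 N


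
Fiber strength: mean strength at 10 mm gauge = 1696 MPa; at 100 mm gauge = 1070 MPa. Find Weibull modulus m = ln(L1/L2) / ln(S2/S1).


Formula: m = ln(L1/L2) / ln(S2/S1)
Step 1: ln(L1/L2) = ln(10/100) = -2.30259
Step 2: S2/S1 = 1070/1696 = 0.6309
Step 3: ln(S2/S1) = ln(0.6309) = -0.46061
Step 4: m = -2.30259 / -0.46061 = 5.00

5.00 (Weibull m)


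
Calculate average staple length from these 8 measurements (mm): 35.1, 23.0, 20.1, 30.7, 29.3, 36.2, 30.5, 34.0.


Formula: Mean = sum of lengths / count
Sum = 35.1 + 23.0 + 20.1 + 30.7 + 29.3 + 36.2 + 30.5 + 34.0
Sum = 238.9 mm
Mean = 238.9 / 8 = 29.86 mm

29.86 mm


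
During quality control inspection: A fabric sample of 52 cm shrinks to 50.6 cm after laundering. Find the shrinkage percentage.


Formula: Shrinkage% = ((L_before - L_after) / L_before) * 100
Step 1: Shrinkage = 52 - 50.6 = 1.4 cm
Step 2: Shrinkage% = (1.4 / 52) * 100
Step 3: Shrinkage% = 0.026923 * 100 = 2.6923% ≈ 2.7%

2.7%


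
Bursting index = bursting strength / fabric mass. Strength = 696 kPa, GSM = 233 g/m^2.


Formula: Bursting Index = Bursting Strength / Fabric GSM
BI = 696 kPa / 233 g/m^2
BI = 2.987 kPa/(g/m^2)

2.987 kPa/(g/m^2)


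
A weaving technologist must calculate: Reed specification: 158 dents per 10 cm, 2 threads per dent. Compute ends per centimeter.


Formula: EPC = (dents per 10 cm * ends per dent) / 10
Step 1: Total ends per 10 cm = 158 * 2 = 316
Step 2: EPC = 316 / 10 = 31.6 ends/cm

31.6 ends/cm


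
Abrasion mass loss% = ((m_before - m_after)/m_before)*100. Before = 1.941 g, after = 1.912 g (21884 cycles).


Formula: Mass loss% = ((m_before - m_after) / m_before) * 100
Step 1: Mass loss = 1.941 - 1.912 = 0.029 g
Step 2: Ratio = 0.029 / 1.941 = 0.0149408
Step 3: Mass loss% = 0.0149408 * 100 = 1.49408% ≈ 1.49%

1.49%


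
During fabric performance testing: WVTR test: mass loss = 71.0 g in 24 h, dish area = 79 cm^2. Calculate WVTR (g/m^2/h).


Formula: WVTR = mass_loss / (area * time)
Step 1: Convert area: 79 cm^2 = 0.0079 m^2
Step 2: WVTR = 71.0 g / (0.0079 m^2 * 24 h)
Step 3: WVTR = 71.0 / 0.1896 = 374.5 g/m^2/h

374.5 g/m^2/h


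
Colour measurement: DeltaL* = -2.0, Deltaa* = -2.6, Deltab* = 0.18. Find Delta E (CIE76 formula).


Formula: Delta E = sqrt(dL*^2 + da*^2 + db*^2)
Step 1: dL*^2 = (-2.0)^2 = 4.0
Step 2: da*^2 = (-2.6)^2 = 6.76
Step 3: db*^2 = 0.18^2 = 0.0324
Step 4: Sum = 4.0 + 6.76 + 0.0324 = 10.7924
Step 5: Delta E = sqrt(10.7924) = 3.29

3.29 Delta E


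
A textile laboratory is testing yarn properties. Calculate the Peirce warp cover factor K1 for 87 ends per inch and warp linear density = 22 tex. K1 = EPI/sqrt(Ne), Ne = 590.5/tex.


Formula: K1 = EPI / sqrt(Ne), with Ne = 590.5 / tex_warp
Step 1: Ne = 590.5 / 22 = 26.841
Step 2: sqrt(Ne) = sqrt(26.841) = 5.1808
Step 3: K1 = 87 / 5.1808 = 16.8

16.8


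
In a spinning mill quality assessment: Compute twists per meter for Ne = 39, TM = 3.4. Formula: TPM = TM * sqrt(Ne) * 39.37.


Formula: TPM = TM * sqrt(Ne) * 39.37
Step 1: sqrt(Ne) = sqrt(39) = 6.245
Step 2: TM * sqrt(Ne) = 3.4 * 6.245 = 21.233
Step 3: TPM = 21.233 * 39.37 = 836 twists/m

836 twists/m


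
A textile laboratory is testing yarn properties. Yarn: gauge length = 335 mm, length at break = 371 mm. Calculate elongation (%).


Formula: Elongation (%) = ((L_break - L0) / L0) * 100
Step 1: Extension = 371 - 335 = 36 mm
Step 2: Elongation = (36 / 335) * 100
Step 3: Elongation = 0.107463 * 100 = 10.7463% ≈ 10.7%

10.7%


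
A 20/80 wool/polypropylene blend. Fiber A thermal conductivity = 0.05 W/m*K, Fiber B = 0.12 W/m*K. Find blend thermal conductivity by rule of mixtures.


Formula: Blend property = (fraction_A * property_A) + (fraction_B * property_B)
Step 1: Contribution A = 20/100 * 0.05 W/m*K = 0.01 W/m*K
Step 2: Contribution B = 80/100 * 0.12 W/m*K = 0.096 W/m*K
Step 3: Blend thermal conductivity = 0.01 + 0.096 = 0.106 W/m*K

0.106 W/m*K


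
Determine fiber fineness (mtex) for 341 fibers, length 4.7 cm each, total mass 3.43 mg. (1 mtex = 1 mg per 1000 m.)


Formula: fineness (mtex) = mass (mg) / total length (km) = (mass_mg / total_length_m) * 1000
Step 1: Convert fiber length: 4.7 cm = 0.047 m
Step 2: Total fiber length = 341 * 0.047 = 16.027 m
Step 3: Linear density = 3.43 mg / 16.027 m = 0.2140 mg/m
Step 4: fineness = 0.2140 * 1000 = 214.0 mtex

214.0 mtex


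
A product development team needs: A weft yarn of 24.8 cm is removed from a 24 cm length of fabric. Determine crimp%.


Formula: Crimp% = ((L_yarn - L_fabric) / L_fabric) * 100
Step 1: Extension = 24.8 - 24 = 0.8 cm
Step 2: Crimp% = (0.8 / 24) * 100
Step 3: Crimp% = 0.033333 * 100 = 3.3333% ≈ 3.3%

3.3%


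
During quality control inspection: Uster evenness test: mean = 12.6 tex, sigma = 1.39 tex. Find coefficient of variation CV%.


Formula: CV% = (standard deviation / mean) * 100
Step 1: Ratio = 1.39 / 12.6 = 0.110317
Step 2: CV% = 0.110317 * 100 = 11.0317% ≈ 11.0%

11.0%


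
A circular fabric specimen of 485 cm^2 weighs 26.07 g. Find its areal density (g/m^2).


Formula: GSM = mass_g / area_m2
Step 1: Convert area: 485 cm^2 = 485 / 10000 = 0.0485 m^2
Step 2: GSM = 26.07 g / 0.0485 m^2 = 537.5 g/m^2

537.5 g/m^2


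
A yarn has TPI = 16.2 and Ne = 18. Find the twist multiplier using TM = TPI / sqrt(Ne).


Formula: TM = TPI / sqrt(Ne)
Step 1: sqrt(Ne) = sqrt(18) = 4.2426
Step 2: TM = 16.2 / 4.2426 = 3.82

3.82 TM


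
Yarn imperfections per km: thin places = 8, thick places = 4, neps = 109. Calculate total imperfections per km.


Formula: Total = thin places + thick places + neps
Total = 8 + 4 + 109
Total = 121 imperfections/km

121 imperfections/km


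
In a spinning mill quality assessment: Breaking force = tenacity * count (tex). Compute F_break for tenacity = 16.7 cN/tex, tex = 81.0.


Formula: Breaking force = Tenacity * Linear density
F = 16.7 cN/tex * 81.0 tex
F = 1352.70 cN

1352.70 cN


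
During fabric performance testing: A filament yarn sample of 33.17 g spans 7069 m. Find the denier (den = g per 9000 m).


Formula: den = (mass_g / length_m) * 9000
Substituting: den = (33.17 / 7069) * 9000
Intermediate: 33.17 / 7069 = 0.00469232 g/m
den = 0.00469232 * 9000 = 42.2 denier

42.2 denier


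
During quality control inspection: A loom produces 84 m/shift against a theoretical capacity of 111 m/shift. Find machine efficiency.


Formula: Efficiency% = (Actual output / Theoretical output) * 100
Efficiency% = (84 / 111) * 100
Efficiency% = 0.756757 * 100 = 75.6757% ≈ 75.7%

75.7%


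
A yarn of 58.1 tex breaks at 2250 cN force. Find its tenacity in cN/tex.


Formula: Tenacity = Breaking force / Linear density
Tenacity = 2250 cN / 58.1 tex
Tenacity = 38.73 cN/tex

38.73 cN/tex


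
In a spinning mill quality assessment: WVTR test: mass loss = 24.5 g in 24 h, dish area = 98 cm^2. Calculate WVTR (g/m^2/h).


Formula: WVTR = mass_loss / (area * time)
Step 1: Convert area: 98 cm^2 = 0.0098 m^2
Step 2: WVTR = 24.5 g / (0.0098 m^2 * 24 h)
Step 3: WVTR = 24.5 / 0.2352 = 104.2 g/m^2/h

104.2 g/m^2/h


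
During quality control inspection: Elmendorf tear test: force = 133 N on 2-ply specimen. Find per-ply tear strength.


Formula: Per-ply strength = Total force / Number of plies
Per-ply = 133 N / 2
Per-ply = 66.5 N

66.5 N


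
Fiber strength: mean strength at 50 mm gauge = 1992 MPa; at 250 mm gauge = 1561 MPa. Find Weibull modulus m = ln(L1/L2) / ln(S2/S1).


Formula: m = ln(L1/L2) / ln(S2/S1)
Step 1: ln(L1/L2) = ln(50/250) = -1.60944
Step 2: S2/S1 = 1561/1992 = 0.78363
Step 3: ln(S2/S1) = ln(0.78363) = -0.24382
Step 4: m = -1.60944 / -0.24382 = 6.60

6.60 (Weibull m)


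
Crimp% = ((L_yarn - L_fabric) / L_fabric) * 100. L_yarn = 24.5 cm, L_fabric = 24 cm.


Formula: Crimp% = ((L_yarn - L_fabric) / L_fabric) * 100
Step 1: Extension = 24.5 - 24 = 0.5 cm
Step 2: Crimp% = (0.5 / 24) * 100
Step 3: Crimp% = 0.020833 * 100 = 2.0833% ≈ 2.1%

2.1%


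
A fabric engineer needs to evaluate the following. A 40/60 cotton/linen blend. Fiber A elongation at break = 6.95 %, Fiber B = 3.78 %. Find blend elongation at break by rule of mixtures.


Formula: Blend property = (fraction_A * property_A) + (fraction_B * property_B)
Step 1: Contribution A = 40/100 * 6.95 % = 2.78 %
Step 2: Contribution B = 60/100 * 3.78 % = 2.268 %
Step 3: Blend elongation at break = 2.78 + 2.268 = 5.048 %

5.048 %


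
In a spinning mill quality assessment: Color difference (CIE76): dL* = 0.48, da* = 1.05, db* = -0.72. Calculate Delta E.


Formula: Delta E = sqrt(dL*^2 + da*^2 + db*^2)
Step 1: dL*^2 = 0.48^2 = 0.2304
Step 2: da*^2 = 1.05^2 = 1.1025
Step 3: db*^2 = (-0.72)^2 = 0.5184
Step 4: Sum = 0.2304 + 1.1025 + 0.5184 = 1.8513
Step 5: Delta E = sqrt(1.8513) = 1.36

1.36 Delta E


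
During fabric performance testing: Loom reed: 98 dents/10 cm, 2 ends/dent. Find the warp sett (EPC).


Formula: EPC = (dents per 10 cm * ends per dent) / 10
Step 1: Total ends per 10 cm = 98 * 2 = 196
Step 2: EPC = 196 / 10 = 19.6 ends/cm

19.6 ends/cm


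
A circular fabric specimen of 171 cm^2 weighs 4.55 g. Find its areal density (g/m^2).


Formula: GSM = mass_g / area_m2
Step 1: Convert area: 171 cm^2 = 171 / 10000 = 0.0171 m^2
Step 2: GSM = 4.55 g / 0.0171 m^2 = 266.1 g/m^2

266.1 g/m^2


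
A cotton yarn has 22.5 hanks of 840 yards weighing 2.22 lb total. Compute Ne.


Formula: Ne = hanks / mass_lb
Substituting: Ne = 22.5 / 2.22
Ne = 10.1

10.1 Ne


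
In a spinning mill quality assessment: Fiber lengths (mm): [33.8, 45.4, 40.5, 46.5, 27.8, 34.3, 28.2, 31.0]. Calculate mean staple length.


Formula: Mean = sum of lengths / count
Sum = 33.8 + 45.4 + 40.5 + 46.5 + 27.8 + 34.3 + 28.2 + 31.0
Sum = 287.5 mm
Mean = 287.5 / 8 = 35.94 mm

35.94 mm


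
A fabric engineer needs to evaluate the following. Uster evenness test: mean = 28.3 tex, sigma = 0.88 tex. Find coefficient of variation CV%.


Formula: CV% = (standard deviation / mean) * 100
Step 1: Ratio = 0.88 / 28.3 = 0.031095
Step 2: CV% = 0.031095 * 100 = 3.1095% ≈ 3.1%

3.1%


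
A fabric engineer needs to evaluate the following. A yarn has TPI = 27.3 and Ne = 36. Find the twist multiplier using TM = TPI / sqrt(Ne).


Formula: TM = TPI / sqrt(Ne)
Step 1: sqrt(Ne) = sqrt(36) = 6
Step 2: TM = 27.3 / 6 = 4.55

4.55 TM


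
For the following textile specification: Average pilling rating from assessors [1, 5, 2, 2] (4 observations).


Formula: Mean = sum / count
Sum = 1 + 5 + 2 + 2 = 10
Mean = 10 / 4 = 2.5

2.5


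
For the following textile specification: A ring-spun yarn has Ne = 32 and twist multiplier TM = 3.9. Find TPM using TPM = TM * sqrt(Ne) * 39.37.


Formula: TPM = TM * sqrt(Ne) * 39.37
Step 1: sqrt(Ne) = sqrt(32) = 5.6569
Step 2: TM * sqrt(Ne) = 3.9 * 5.6569 = 22.0619
Step 3: TPM = 22.0619 * 39.37 = 869 twists/m

869 twists/m


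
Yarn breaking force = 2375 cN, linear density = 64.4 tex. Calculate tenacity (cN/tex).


Formula: Tenacity = Breaking force / Linear density
Tenacity = 2375 cN / 64.4 tex
Tenacity = 36.88 cN/tex

36.88 cN/tex


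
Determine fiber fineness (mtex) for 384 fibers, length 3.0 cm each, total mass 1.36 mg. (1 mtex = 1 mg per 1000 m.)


Formula: fineness (mtex) = mass (mg) / total length (km) = (mass_mg / total_length_m) * 1000
Step 1: Convert fiber length: 3.0 cm = 0.03 m
Step 2: Total fiber length = 384 * 0.03 = 11.52 m
Step 3: Linear density = 1.36 mg / 11.52 m = 0.1181 mg/m
Step 4: fineness = 0.1181 * 1000 = 118.1 mtex

118.1 mtex


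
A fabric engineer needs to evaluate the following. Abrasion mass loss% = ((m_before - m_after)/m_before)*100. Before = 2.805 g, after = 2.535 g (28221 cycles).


Formula: Mass loss% = ((m_before - m_after) / m_before) * 100
Step 1: Mass loss = 2.805 - 2.535 = 0.27 g
Step 2: Ratio = 0.27 / 2.805 = 0.0962567
Step 3: Mass loss% = 0.0962567 * 100 = 9.62567% ≈ 9.63%

9.63%


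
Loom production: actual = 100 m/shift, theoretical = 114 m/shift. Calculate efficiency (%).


Formula: Efficiency% = (Actual output / Theoretical output) * 100
Efficiency% = (100 / 114) * 100
Efficiency% = 0.877193 * 100 = 87.7193% ≈ 87.7%

87.7%


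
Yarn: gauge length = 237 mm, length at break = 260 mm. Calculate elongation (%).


Formula: Elongation (%) = ((L_break - L0) / L0) * 100
Step 1: Extension = 260 - 237 = 23 mm
Step 2: Elongation = (23 / 237) * 100
Step 3: Elongation = 0.097046 * 100 = 9.7046% ≈ 9.7%

9.7%


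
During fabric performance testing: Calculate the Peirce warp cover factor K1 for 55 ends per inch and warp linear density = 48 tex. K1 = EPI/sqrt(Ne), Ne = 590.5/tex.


Formula: K1 = EPI / sqrt(Ne), with Ne = 590.5 / tex_warp
Step 1: Ne = 590.5 / 48 = 12.302
Step 2: sqrt(Ne) = sqrt(12.302) = 3.5074
Step 3: K1 = 55 / 3.5074 = 15.7

15.7


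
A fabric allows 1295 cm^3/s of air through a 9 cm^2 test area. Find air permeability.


Formula: Air Permeability = Airflow / Test Area
AP = 1295 cm^3/s / 9 cm^2
AP = 143.9 cm^3/s/cm^2

143.9 cm^3/s/cm^2


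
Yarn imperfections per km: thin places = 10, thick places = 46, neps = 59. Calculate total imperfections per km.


Formula: Total = thin places + thick places + neps
Total = 10 + 46 + 59
Total = 115 imperfections/km

115 imperfections/km


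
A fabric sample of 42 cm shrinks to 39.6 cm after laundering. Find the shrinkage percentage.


Formula: Shrinkage% = ((L_before - L_after) / L_before) * 100
Step 1: Shrinkage = 42 - 39.6 = 2.4 cm
Step 2: Shrinkage% = (2.4 / 42) * 100
Step 3: Shrinkage% = 0.057143 * 100 = 5.7143% ≈ 5.7%

5.7%


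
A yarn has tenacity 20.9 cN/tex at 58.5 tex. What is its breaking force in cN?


Formula: Breaking force = Tenacity * Linear density
F = 20.9 cN/tex * 58.5 tex
F = 1222.65 cN

1222.65 cN


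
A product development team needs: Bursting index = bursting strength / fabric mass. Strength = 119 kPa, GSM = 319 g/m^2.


Formula: Bursting Index = Bursting Strength / Fabric GSM
BI = 119 kPa / 319 g/m^2
BI = 0.373 kPa/(g/m^2)

0.373 kPa/(g/m^2)


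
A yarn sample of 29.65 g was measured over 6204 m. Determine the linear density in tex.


Formula: Tex = (mass_g / length_m) * 1000
Substituting: Tex = (29.65 / 6204) * 1000
Intermediate: 29.65 / 6204 = 0.00477917 g/m
Tex = 0.00477917 * 1000 = 4.78 tex

4.78 tex


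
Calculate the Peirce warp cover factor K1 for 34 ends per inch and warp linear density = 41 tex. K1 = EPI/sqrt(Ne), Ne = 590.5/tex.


Formula: K1 = EPI / sqrt(Ne), with Ne = 590.5 / tex_warp
Step 1: Ne = 590.5 / 41 = 14.402
Step 2: sqrt(Ne) = sqrt(14.402) = 3.795
Step 3: K1 = 34 / 3.795 = 9.0

9.0


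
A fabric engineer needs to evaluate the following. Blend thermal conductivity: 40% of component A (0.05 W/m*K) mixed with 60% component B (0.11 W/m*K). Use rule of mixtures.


Formula: Blend property = (fraction_A * property_A) + (fraction_B * property_B)
Step 1: Contribution A = 40/100 * 0.05 W/m*K = 0.02 W/m*K
Step 2: Contribution B = 60/100 * 0.11 W/m*K = 0.066 W/m*K
Step 3: Blend thermal conductivity = 0.02 + 0.066 = 0.086 W/m*K

0.086 W/m*K


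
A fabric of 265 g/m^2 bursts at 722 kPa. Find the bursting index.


Formula: Bursting Index = Bursting Strength / Fabric GSM
BI = 722 kPa / 265 g/m^2
BI = 2.725 kPa/(g/m^2)

2.725 kPa/(g/m^2)


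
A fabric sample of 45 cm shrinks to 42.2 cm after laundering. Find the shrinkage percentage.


Formula: Shrinkage% = ((L_before - L_after) / L_before) * 100
Step 1: Shrinkage = 45 - 42.2 = 2.8 cm
Step 2: Shrinkage% = (2.8 / 45) * 100
Step 3: Shrinkage% = 0.062222 * 100 = 6.2222% ≈ 6.2%

6.2%


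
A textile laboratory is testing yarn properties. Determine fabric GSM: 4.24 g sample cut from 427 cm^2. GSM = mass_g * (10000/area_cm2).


Formula: GSM = mass_g / area_m2
Step 1: Convert area: 427 cm^2 = 427 / 10000 = 0.0427 m^2
Step 2: GSM = 4.24 g / 0.0427 m^2 = 99.3 g/m^2

99.3 g/m^2


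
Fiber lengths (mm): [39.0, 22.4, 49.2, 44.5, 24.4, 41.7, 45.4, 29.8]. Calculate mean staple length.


Formula: Mean = sum of lengths / count
Sum = 39.0 + 22.4 + 49.2 + 44.5 + 24.4 + 41.7 + 45.4 + 29.8
Sum = 296.4 mm
Mean = 296.4 / 8 = 37.05 mm

37.05 mm


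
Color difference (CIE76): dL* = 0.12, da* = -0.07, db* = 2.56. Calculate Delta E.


Formula: Delta E = sqrt(dL*^2 + da*^2 + db*^2)
Step 1: dL*^2 = 0.12^2 = 0.0144
Step 2: da*^2 = (-0.07)^2 = 0.0049
Step 3: db*^2 = 2.56^2 = 6.5536
Step 4: Sum = 0.0144 + 0.0049 + 6.5536 = 6.5729
Step 5: Delta E = sqrt(6.5729) = 2.56

2.56 Delta E


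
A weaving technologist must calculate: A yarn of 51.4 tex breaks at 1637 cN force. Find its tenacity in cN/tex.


Formula: Tenacity = Breaking force / Linear density
Tenacity = 1637 cN / 51.4 tex
Tenacity = 31.85 cN/tex

31.85 cN/tex


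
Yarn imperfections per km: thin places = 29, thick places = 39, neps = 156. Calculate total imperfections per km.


Formula: Total = thin places + thick places + neps
Total = 29 + 39 + 156
Total = 224 imperfections/km

224 imperfections/km


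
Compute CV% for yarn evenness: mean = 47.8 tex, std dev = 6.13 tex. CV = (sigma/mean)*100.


Formula: CV% = (standard deviation / mean) * 100
Step 1: Ratio = 6.13 / 47.8 = 0.128243
Step 2: CV% = 0.128243 * 100 = 12.8243% ≈ 12.8%

12.8%


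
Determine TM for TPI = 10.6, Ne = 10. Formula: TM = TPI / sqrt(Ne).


Formula: TM = TPI / sqrt(Ne)
Step 1: sqrt(Ne) = sqrt(10) = 3.1623
Step 2: TM = 10.6 / 3.1623 = 3.35

3.35 TM


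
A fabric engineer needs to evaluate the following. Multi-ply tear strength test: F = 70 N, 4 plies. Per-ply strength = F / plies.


Formula: Per-ply strength = Total force / Number of plies
Per-ply = 70 N / 4
Per-ply = 17.5 N

17.5 N


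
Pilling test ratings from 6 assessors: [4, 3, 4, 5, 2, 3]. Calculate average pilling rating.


Formula: Mean = sum / count
Sum = 4 + 3 + 4 + 5 + 2 + 3 = 21
Mean = 21 / 6 = 3.5

3.5


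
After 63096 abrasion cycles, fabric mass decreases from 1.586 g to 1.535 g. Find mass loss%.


Formula: Mass loss% = ((m_before - m_after) / m_before) * 100
Step 1: Mass loss = 1.586 - 1.535 = 0.051 g
Step 2: Ratio = 0.051 / 1.586 = 0.0321564
Step 3: Mass loss% = 0.0321564 * 100 = 3.21564% ≈ 3.22%

3.22%


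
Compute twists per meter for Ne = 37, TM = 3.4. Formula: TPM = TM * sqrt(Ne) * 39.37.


Formula: TPM = TM * sqrt(Ne) * 39.37
Step 1: sqrt(Ne) = sqrt(37) = 6.0828
Step 2: TM * sqrt(Ne) = 3.4 * 6.0828 = 20.6815
Step 3: TPM = 20.6815 * 39.37 = 814 twists/m

814 twists/m


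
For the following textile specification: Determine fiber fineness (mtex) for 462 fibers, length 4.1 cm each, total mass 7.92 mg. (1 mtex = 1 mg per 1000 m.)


Formula: fineness (mtex) = mass (mg) / total length (km) = (mass_mg / total_length_m) * 1000
Step 1: Convert fiber length: 4.1 cm = 0.041 m
Step 2: Total fiber length = 462 * 0.041 = 18.942 m
Step 3: Linear density = 7.92 mg / 18.942 m = 0.4181 mg/m
Step 4: fineness = 0.4181 * 1000 = 418.1 mtex

418.1 mtex


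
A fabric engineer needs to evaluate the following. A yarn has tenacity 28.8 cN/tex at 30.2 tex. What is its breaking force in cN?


Formula: Breaking force = Tenacity * Linear density
F = 28.8 cN/tex * 30.2 tex
F = 869.76 cN

869.76 cN


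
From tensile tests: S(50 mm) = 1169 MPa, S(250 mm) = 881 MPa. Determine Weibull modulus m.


Formula: m = ln(L1/L2) / ln(S2/S1)
Step 1: ln(L1/L2) = ln(50/250) = -1.60944
Step 2: S2/S1 = 881/1169 = 0.75364
Step 3: ln(S2/S1) = ln(0.75364) = -0.28284
Step 4: m = -1.60944 / -0.28284 = 5.69

5.69 (Weibull m)


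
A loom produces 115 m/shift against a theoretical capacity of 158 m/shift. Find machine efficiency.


Formula: Efficiency% = (Actual output / Theoretical output) * 100
Efficiency% = (115 / 158) * 100
Efficiency% = 0.727848 * 100 = 72.7848% ≈ 72.8%

72.8%


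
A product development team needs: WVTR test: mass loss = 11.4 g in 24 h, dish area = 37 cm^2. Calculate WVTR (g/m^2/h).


Formula: WVTR = mass_loss / (area * time)
Step 1: Convert area: 37 cm^2 = 0.0037 m^2
Step 2: WVTR = 11.4 g / (0.0037 m^2 * 24 h)
Step 3: WVTR = 11.4 / 0.0888 = 128.4 g/m^2/h

128.4 g/m^2/h
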